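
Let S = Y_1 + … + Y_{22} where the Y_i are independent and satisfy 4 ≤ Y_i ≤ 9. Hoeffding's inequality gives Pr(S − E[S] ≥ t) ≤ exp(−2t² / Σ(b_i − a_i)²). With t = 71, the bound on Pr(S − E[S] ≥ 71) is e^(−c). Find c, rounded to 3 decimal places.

Σ(b_i − a_i)² = 22·(5)² = 550.
c = 2t²/550 = 2·71²/550 = 18.3309.

18.331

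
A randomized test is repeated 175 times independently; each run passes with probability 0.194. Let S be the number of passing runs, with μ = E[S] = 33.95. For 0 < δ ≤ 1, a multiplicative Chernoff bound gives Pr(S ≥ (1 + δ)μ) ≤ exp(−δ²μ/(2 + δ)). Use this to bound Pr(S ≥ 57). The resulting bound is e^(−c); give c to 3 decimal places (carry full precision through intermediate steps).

5.842

Write 57 = (1 + δ)μ, so δ = 57/33.95 − 1 = 0.6789396…
Then the exponent is δ²μ/(2 + δ) = (57 − μ)² / (μ·(2 + δ)) = 5.841699.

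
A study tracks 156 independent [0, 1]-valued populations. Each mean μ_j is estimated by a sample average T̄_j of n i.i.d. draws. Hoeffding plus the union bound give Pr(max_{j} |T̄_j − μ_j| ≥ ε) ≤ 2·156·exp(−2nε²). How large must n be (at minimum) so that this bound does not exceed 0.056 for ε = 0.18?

134

Need 2·156·exp(−2nε²) ≤ 0.056, i.e. exp(−2nε²) ≤ 0.056/312.
So 2nε² ≥ ln(312/0.056) = 8.625407.
Hence n ≥ 8.625407/(2·0.18²) = 133.108.
The smallest integer n is 134.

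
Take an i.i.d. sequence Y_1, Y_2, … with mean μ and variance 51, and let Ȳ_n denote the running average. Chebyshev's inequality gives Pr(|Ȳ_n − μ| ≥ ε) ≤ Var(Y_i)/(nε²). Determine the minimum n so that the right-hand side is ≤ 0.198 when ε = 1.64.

Require 51/(n·1.64²) ≤ 0.198, i.e. n ≥ 51/(0.198·1.64²) = 95.767.
The smallest integer n is 96.

96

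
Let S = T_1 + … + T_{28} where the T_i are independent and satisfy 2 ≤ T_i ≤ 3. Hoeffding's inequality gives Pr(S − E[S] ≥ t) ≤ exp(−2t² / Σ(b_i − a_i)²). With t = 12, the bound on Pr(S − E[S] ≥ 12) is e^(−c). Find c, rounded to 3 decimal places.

10.286

Σ(b_i − a_i)² = 28·(1)² = 28.
c = 2t²/28 = 2·12²/28 = 10.2857.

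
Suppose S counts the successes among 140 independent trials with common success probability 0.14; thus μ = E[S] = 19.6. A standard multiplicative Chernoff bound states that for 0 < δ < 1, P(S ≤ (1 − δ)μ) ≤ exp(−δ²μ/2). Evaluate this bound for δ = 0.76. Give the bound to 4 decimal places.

0.0035

Exponent = δ²μ/2 = 0.76²·19.6/2 = 5.6605.
Bound = exp(−5.6605) = 0.00348.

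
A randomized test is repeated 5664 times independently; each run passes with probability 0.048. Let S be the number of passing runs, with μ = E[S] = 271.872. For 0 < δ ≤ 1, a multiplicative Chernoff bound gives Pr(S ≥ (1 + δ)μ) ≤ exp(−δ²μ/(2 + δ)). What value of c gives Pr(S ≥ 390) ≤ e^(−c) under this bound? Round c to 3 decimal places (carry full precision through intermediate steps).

21.083

Write 390 = (1 + δ)μ, so δ = 390/271.872 − 1 = 0.4344986…
Then the exponent is δ²μ/(2 + δ) = (390 − μ)² / (μ·(2 + δ)) = 21.082965.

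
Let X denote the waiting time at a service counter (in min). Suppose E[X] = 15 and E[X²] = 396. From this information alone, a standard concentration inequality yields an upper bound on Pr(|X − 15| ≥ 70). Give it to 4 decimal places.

0.0349

The first two moments determine the variance, so Chebyshev's inequality is the sharpest standard bound available.
Var(X) = E[X²] − (E[X])² = 396 − 225 = 171.
Chebyshev's inequality: Pr(|X − μ| ≥ t) ≤ Var(X)/t² = 171/4900 = 0.0349.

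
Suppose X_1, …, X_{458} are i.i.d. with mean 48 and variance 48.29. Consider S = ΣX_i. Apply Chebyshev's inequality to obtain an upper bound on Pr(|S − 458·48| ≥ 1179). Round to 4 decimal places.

0.0159

Var(S) = n·Var(X_i) = 458·48.29 = 22116.82.
Chebyshev: Pr(|S − 458·48| ≥ 1179) ≤ Var(S)/1179² = 22116.82/1390041 = 0.0159.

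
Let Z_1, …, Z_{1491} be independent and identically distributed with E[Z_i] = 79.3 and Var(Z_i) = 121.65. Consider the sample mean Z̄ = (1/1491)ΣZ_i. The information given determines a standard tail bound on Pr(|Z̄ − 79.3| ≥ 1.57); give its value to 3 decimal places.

With mean and variance of each term known, Chebyshev's inequality bounds the deviation of the sum (or sample mean).
Var(Z̄) = Var(Z_i)/n = 121.65/1491 = 0.08159.
Chebyshev: Pr(|Z̄ − 79.3| ≥ 1.57) ≤ Var(Z̄)/(1.57)² = 121.65/(1491·1.57²) = 0.0331.

0.033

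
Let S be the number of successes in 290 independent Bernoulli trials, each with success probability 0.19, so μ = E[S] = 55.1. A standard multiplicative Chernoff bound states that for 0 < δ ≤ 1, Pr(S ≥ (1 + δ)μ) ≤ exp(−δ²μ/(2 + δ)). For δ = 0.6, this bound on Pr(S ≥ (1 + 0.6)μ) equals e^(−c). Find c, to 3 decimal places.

7.629

c = δ²μ/(2 + δ) = 0.6²·55.1/(2 + 0.6) = 7.6292.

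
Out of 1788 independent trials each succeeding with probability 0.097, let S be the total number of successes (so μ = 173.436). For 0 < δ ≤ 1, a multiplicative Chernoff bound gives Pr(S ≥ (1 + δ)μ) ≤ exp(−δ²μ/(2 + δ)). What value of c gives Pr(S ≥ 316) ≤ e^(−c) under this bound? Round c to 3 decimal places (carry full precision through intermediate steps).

Write 316 = (1 + δ)μ, so δ = 316/173.436 − 1 = 0.8219977…
Then the exponent is δ²μ/(2 + δ) = (316 − μ)² / (μ·(2 + δ)) = 41.526357.

41.526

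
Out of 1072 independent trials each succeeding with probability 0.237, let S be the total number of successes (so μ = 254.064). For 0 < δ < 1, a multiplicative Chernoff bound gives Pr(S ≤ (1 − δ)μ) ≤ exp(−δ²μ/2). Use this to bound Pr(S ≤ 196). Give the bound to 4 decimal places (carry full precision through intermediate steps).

Write 196 = (1 − δ)μ, so δ = 1 − 196/254.064 = 0.2285408…
Then the exponent is δ²μ/2 = (μ − 196)²/(2μ) = 6.634998.
Bound = exp(−6.634998) = 0.00131.

0.0013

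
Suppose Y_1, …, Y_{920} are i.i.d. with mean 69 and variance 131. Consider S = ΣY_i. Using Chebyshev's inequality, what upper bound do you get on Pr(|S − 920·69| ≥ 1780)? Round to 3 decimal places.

Var(S) = n·Var(Y_i) = 920·131 = 120520.
Chebyshev: Pr(|S − 920·69| ≥ 1780) ≤ Var(S)/1780² = 120520/3168400 = 0.0380.

0.038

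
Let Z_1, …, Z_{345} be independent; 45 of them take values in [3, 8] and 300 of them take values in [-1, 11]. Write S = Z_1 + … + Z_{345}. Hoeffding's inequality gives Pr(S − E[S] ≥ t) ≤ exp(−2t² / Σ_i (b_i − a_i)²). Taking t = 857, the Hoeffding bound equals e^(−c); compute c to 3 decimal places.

33.139

Σ(b_i − a_i)² = 45·5² + 300·12² = 44325.
c = 2t² / 44325 = 2·857² / 44325 = 33.1393.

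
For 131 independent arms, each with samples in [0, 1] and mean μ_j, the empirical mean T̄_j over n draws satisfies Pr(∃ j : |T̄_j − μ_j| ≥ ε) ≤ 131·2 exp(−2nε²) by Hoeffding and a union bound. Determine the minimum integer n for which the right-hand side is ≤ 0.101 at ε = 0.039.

2585

Need 2·131·exp(−2nε²) ≤ 0.101, i.e. exp(−2nε²) ≤ 0.101/262.
So 2nε² ≥ ln(262/0.101) = 7.860979.
Hence n ≥ 7.860979/(2·0.039²) = 2584.148.
The smallest integer n is 2585.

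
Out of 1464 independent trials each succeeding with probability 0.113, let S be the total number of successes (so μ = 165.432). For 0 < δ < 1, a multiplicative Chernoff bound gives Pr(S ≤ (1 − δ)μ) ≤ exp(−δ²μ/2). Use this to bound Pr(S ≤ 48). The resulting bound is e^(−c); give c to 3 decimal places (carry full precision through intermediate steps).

41.680

Write 48 = (1 − δ)μ, so δ = 1 − 48/165.432 = 0.7098506…
Then the exponent is δ²μ/2 = (μ − 48)²/(2μ) = 41.679586.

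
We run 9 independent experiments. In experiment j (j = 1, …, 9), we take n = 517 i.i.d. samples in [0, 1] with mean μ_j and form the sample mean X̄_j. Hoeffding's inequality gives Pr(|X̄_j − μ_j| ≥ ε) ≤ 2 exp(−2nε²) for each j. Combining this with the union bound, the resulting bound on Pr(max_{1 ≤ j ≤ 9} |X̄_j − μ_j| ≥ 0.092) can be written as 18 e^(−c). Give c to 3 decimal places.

Union bound over the 9 events: Pr(max_{1 ≤ j ≤ 9} |X̄_j − μ_j| ≥ 0.092) ≤ 9·2·exp(−2nε²) = 18 exp(−2·517·0.092²).
So c = 2·517·0.092² = 8.7518.

8.752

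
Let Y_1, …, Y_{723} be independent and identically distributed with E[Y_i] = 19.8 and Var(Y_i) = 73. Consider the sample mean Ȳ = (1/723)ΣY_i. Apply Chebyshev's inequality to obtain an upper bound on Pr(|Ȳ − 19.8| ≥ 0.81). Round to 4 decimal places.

Var(Ȳ) = Var(Y_i)/n = 73/723 = 0.10097.
Chebyshev: Pr(|Ȳ − 19.8| ≥ 0.81) ≤ Var(Ȳ)/(0.81)² = 73/(723·0.81²) = 0.1539.

0.1539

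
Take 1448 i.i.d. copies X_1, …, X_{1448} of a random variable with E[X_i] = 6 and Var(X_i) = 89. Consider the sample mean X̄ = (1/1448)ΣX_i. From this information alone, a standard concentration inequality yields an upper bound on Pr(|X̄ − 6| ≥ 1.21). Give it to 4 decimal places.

With mean and variance of each term known, Chebyshev's inequality bounds the deviation of the sum (or sample mean).
Var(X̄) = Var(X_i)/n = 89/1448 = 0.061464.
Chebyshev: Pr(|X̄ − 6| ≥ 1.21) ≤ Var(X̄)/(1.21)² = 89/(1448·1.21²) = 0.0420.

0.0420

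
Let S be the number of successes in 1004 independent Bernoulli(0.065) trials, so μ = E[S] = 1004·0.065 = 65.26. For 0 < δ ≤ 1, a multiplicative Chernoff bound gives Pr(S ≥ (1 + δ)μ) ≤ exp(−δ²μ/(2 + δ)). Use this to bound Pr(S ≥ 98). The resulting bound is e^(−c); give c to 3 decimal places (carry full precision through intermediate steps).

6.566

Write 98 = (1 + δ)μ, so δ = 98/65.26 − 1 = 0.5016856…
Then the exponent is δ²μ/(2 + δ) = (98 − μ)² / (μ·(2 + δ)) = 6.565647.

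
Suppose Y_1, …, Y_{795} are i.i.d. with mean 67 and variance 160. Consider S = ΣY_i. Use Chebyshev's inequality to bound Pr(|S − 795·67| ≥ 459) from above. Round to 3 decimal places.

0.604

Var(S) = n·Var(Y_i) = 795·160 = 127200.
Chebyshev: Pr(|S − 795·67| ≥ 459) ≤ Var(S)/459² = 127200/210681 = 0.6038.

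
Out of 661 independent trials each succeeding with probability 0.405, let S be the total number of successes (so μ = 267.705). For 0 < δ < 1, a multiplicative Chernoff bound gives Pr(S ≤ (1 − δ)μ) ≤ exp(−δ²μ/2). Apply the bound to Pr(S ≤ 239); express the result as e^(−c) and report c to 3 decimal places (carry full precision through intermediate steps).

Write 239 = (1 − δ)μ, so δ = 1 − 239/267.705 = 0.1072262…
Then the exponent is δ²μ/2 = (μ − 239)²/(2μ) = 1.538965.

1.539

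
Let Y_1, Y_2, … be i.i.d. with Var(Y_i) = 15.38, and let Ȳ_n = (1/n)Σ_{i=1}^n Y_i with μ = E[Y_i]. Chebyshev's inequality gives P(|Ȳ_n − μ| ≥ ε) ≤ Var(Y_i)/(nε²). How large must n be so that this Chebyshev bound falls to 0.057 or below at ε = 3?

Require 15.38/(n·3²) ≤ 0.057, i.e. n ≥ 15.38/(0.057·3²) = 29.981.
The smallest integer n is 30.

30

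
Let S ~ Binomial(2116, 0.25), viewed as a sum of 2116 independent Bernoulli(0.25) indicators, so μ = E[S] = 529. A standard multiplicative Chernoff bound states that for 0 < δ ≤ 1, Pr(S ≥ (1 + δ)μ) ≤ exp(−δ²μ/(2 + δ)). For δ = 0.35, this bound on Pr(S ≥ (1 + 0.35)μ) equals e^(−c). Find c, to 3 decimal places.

c = δ²μ/(2 + δ) = 0.35²·529/(2 + 0.35) = 27.5755.

27.576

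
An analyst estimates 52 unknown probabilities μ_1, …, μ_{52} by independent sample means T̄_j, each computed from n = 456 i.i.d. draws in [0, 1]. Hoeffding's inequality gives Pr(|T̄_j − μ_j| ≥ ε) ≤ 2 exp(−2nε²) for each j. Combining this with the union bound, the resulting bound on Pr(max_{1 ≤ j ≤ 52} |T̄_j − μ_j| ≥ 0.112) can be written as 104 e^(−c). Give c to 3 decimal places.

Union bound over the 52 events: Pr(max_{1 ≤ j ≤ 52} |T̄_j − μ_j| ≥ 0.112) ≤ 52·2·exp(−2nε²) = 104 exp(−2·456·0.112²).
So c = 2·456·0.112² = 11.4401.

11.440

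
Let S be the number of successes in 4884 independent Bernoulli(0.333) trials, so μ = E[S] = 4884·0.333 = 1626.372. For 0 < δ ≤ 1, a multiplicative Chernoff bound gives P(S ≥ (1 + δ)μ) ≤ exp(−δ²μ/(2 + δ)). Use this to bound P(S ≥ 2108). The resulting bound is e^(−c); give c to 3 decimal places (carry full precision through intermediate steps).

Write 2108 = (1 + δ)μ, so δ = 2108/1626.372 − 1 = 0.2961364…
Then the exponent is δ²μ/(2 + δ) = (2108 − μ)² / (μ·(2 + δ)) = 62.116343.

62.116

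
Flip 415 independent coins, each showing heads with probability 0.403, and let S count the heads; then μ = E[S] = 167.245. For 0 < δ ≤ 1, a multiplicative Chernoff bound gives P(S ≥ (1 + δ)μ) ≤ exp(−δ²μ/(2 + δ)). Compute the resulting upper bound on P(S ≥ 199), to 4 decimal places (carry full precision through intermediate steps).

0.0637

Write 199 = (1 + δ)μ, so δ = 199/167.245 − 1 = 0.1898711…
Then the exponent is δ²μ/(2 + δ) = (199 − μ)² / (μ·(2 + δ)) = 2.753294.
Bound = exp(−2.753294) = 0.06372.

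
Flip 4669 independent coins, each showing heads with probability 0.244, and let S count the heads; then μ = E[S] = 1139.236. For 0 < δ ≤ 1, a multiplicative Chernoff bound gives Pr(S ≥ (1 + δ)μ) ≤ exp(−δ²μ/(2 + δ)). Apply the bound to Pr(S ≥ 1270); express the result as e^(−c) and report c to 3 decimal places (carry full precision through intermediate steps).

Write 1270 = (1 + δ)μ, so δ = 1270/1139.236 − 1 = 0.1147822…
Then the exponent is δ²μ/(2 + δ) = (1270 − μ)² / (μ·(2 + δ)) = 7.097364.

7.097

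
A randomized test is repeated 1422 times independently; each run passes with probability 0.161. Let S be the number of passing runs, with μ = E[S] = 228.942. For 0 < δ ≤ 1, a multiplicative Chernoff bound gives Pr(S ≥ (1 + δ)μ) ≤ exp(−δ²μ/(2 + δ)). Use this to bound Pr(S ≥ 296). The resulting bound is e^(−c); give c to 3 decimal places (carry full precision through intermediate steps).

Write 296 = (1 + δ)μ, so δ = 296/228.942 − 1 = 0.2929039…
Then the exponent is δ²μ/(2 + δ) = (296 − μ)² / (μ·(2 + δ)) = 8.566233.

8.566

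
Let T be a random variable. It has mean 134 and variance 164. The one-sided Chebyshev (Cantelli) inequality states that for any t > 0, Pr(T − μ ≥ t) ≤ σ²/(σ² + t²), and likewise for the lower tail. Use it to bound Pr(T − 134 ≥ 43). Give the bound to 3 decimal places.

Here σ² = 164 and t = 43, so σ² + t² = 2013.
Cantelli's bound: 164/2013 = 0.0815.

0.081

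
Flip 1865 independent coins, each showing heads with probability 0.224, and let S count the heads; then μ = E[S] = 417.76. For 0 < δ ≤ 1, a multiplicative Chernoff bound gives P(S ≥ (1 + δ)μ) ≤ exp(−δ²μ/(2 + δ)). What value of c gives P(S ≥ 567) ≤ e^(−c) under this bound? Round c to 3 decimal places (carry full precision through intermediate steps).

Write 567 = (1 + δ)μ, so δ = 567/417.76 − 1 = 0.3572386…
Then the exponent is δ²μ/(2 + δ) = (567 − μ)² / (μ·(2 + δ)) = 22.617265.

22.617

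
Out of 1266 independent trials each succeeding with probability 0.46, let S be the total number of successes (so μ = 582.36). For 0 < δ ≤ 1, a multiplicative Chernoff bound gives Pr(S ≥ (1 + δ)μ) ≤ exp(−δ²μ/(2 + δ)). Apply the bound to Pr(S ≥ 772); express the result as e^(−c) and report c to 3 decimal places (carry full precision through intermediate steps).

Write 772 = (1 + δ)μ, so δ = 772/582.36 − 1 = 0.3256405…
Then the exponent is δ²μ/(2 + δ) = (772 − μ)² / (μ·(2 + δ)) = 26.553745.

26.554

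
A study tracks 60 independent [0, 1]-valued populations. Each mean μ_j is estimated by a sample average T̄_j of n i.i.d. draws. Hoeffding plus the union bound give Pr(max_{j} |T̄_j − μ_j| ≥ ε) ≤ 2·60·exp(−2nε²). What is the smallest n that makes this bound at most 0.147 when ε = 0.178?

106

Need 2·60·exp(−2nε²) ≤ 0.147, i.e. exp(−2nε²) ≤ 0.147/120.
So 2nε² ≥ ln(120/0.147) = 6.704814.
Hence n ≥ 6.704814/(2·0.178²) = 105.808.
The smallest integer n is 106.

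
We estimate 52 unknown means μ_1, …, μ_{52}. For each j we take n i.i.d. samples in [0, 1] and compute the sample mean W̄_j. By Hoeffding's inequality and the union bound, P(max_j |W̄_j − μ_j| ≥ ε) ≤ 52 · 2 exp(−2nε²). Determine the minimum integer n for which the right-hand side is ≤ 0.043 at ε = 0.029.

Need 2·52·exp(−2nε²) ≤ 0.043, i.e. exp(−2nε²) ≤ 0.043/104.
So 2nε² ≥ ln(104/0.043) = 7.790946.
Hence n ≥ 7.790946/(2·0.029²) = 4631.954.
The smallest integer n is 4632.

4632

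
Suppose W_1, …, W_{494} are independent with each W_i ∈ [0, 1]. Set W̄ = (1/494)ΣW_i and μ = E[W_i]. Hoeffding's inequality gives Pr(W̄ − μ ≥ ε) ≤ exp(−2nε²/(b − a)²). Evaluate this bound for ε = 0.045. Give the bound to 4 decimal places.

Exponent: 2nε²/(b − a)² = 2·494·0.045² / 1² = 2.00070.
Bound = exp(−2.00070) = 0.13524.

0.1352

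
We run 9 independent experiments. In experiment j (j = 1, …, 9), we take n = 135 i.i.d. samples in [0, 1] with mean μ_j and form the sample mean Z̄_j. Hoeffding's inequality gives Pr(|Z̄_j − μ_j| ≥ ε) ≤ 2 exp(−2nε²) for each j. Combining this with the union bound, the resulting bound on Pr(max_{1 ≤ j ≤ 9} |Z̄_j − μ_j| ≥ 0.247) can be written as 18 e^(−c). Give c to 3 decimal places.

Union bound over the 9 events: Pr(max_{1 ≤ j ≤ 9} |Z̄_j − μ_j| ≥ 0.247) ≤ 9·2·exp(−2nε²) = 18 exp(−2·135·0.247²).
So c = 2·135·0.247² = 16.4724.

16.472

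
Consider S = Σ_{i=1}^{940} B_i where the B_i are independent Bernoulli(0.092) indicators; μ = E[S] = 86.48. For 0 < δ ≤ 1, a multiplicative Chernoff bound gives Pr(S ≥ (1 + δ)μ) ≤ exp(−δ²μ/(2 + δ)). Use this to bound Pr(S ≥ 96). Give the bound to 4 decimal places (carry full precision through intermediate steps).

Write 96 = (1 + δ)μ, so δ = 96/86.48 − 1 = 0.1100833…
Then the exponent is δ²μ/(2 + δ) = (96 − μ)² / (μ·(2 + δ)) = 0.496659.
Bound = exp(−0.496659) = 0.60856.

0.6086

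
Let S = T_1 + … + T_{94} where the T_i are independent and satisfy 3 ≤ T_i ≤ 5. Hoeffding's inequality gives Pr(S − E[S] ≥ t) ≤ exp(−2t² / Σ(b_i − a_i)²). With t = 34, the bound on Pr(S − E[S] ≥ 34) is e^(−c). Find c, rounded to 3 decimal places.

6.149

Σ(b_i − a_i)² = 94·(2)² = 376.
c = 2t²/376 = 2·34²/376 = 6.1489.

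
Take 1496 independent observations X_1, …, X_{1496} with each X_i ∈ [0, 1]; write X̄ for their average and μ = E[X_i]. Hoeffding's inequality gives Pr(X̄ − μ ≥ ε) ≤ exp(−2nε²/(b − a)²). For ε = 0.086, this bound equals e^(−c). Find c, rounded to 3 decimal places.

c = 2nε²/(b − a)² = 2·1496·0.086² / 1² = 22.1288.

22.129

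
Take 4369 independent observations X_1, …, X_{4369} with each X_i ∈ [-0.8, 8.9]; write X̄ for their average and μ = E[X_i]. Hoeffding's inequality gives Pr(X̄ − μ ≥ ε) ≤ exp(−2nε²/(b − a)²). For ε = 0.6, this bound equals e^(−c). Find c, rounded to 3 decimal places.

33.433

c = 2nε²/(b − a)² = 2·4369·0.6² / 9.7² = 33.4327.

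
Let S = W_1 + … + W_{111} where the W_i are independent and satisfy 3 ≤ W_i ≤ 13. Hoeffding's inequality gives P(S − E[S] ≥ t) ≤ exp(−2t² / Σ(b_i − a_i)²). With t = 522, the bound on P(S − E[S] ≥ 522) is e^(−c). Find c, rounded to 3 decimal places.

49.096

Σ(b_i − a_i)² = 111·(10)² = 11100.
c = 2t²/11100 = 2·522²/11100 = 49.0962.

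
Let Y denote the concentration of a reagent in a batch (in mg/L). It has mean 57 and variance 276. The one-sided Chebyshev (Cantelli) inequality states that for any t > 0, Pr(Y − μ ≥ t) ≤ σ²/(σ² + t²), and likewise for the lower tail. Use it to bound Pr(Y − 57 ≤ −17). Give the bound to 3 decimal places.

0.488

Here σ² = 276 and t = 17, so σ² + t² = 565.
Cantelli's bound: 276/565 = 0.4885.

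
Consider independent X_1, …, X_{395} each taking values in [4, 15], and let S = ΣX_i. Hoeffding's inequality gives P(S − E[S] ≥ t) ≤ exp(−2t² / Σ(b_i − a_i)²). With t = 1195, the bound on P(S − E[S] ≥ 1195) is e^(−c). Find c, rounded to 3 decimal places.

Σ(b_i − a_i)² = 395·(11)² = 47795.
c = 2t²/47795 = 2·1195²/47795 = 59.7563.

59.756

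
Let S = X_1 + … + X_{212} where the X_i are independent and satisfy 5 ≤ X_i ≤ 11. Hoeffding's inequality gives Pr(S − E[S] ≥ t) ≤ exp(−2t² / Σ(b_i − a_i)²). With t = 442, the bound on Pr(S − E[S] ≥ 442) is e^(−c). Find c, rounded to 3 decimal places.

Σ(b_i − a_i)² = 212·(6)² = 7632.
c = 2t²/7632 = 2·442²/7632 = 51.1960.

51.196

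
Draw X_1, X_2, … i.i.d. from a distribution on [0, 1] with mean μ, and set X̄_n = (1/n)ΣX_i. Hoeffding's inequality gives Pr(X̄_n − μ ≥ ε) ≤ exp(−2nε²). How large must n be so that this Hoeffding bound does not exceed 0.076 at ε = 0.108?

111

Require exp(−2nε²) ≤ 0.076, i.e. 2nε² ≥ ln(1/0.076) = 2.577022.
So n ≥ 2.577022 / (2·0.108²) = 110.469.
The smallest integer n is 111.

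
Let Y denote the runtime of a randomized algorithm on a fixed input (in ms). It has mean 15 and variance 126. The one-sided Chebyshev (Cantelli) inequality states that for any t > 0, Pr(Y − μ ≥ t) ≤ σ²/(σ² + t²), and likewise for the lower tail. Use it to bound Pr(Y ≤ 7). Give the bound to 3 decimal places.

0.663

Here σ² = 126 and t = 8, so σ² + t² = 190.
Cantelli's bound: 126/190 = 0.6632.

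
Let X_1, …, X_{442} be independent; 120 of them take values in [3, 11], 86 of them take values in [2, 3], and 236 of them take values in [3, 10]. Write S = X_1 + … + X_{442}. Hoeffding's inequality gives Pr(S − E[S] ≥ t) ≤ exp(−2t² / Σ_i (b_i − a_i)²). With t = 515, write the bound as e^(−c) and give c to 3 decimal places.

27.442

Σ(b_i − a_i)² = 120·8² + 86·1² + 236·7² = 19330.
c = 2t² / 19330 = 2·515² / 19330 = 27.4418.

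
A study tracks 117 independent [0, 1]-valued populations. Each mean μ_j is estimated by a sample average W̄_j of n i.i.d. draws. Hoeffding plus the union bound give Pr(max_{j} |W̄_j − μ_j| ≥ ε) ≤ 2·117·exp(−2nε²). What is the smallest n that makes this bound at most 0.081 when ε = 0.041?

2371

Need 2·117·exp(−2nε²) ≤ 0.081, i.e. exp(−2nε²) ≤ 0.081/234.
So 2nε² ≥ ln(234/0.081) = 7.968627.
Hence n ≥ 7.968627/(2·0.041²) = 2370.204.
The smallest integer n is 2371.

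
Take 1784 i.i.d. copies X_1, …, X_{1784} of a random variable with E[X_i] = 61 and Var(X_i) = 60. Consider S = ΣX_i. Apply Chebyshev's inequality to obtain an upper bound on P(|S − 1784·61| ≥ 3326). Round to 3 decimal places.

Var(S) = n·Var(X_i) = 1784·60 = 107040.
Chebyshev: P(|S − 1784·61| ≥ 3326) ≤ Var(S)/3326² = 107040/11062276 = 0.0097.

0.010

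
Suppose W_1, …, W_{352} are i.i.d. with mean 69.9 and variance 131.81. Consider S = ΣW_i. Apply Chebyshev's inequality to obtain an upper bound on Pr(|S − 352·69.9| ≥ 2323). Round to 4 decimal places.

0.0086

Var(S) = n·Var(W_i) = 352·131.81 = 46397.12.
Chebyshev: Pr(|S − 352·69.9| ≥ 2323) ≤ Var(S)/2323² = 46397.12/5396329 = 0.0086.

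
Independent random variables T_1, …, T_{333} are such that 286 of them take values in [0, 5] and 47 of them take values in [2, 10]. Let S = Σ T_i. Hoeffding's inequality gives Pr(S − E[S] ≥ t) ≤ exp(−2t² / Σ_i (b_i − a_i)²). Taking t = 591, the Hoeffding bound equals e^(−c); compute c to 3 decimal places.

Σ(b_i − a_i)² = 286·5² + 47·8² = 10158.
c = 2t² / 10158 = 2·591² / 10158 = 68.7696.

68.770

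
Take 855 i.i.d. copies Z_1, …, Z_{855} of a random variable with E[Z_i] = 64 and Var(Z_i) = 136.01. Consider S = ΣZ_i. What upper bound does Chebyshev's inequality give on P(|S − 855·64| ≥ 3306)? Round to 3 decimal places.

Var(S) = n·Var(Z_i) = 855·136.01 = 116288.55.
Chebyshev: P(|S − 855·64| ≥ 3306) ≤ Var(S)/3306² = 116288.55/10929636 = 0.0106.

0.011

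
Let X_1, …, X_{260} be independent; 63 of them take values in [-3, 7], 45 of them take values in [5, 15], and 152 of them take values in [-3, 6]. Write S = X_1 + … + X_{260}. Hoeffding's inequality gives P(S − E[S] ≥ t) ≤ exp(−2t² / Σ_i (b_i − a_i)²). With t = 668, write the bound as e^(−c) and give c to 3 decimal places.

Σ(b_i − a_i)² = 63·10² + 45·10² + 152·9² = 23112.
c = 2t² / 23112 = 2·668² / 23112 = 38.6141.

38.614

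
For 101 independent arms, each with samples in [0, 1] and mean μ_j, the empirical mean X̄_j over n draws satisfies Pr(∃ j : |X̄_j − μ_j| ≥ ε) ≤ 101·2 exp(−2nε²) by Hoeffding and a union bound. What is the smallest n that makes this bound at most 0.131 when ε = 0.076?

Need 2·101·exp(−2nε²) ≤ 0.131, i.e. exp(−2nε²) ≤ 0.131/202.
So 2nε² ≥ ln(202/0.131) = 7.340826.
Hence n ≥ 7.340826/(2·0.076²) = 635.459.
The smallest integer n is 636.

636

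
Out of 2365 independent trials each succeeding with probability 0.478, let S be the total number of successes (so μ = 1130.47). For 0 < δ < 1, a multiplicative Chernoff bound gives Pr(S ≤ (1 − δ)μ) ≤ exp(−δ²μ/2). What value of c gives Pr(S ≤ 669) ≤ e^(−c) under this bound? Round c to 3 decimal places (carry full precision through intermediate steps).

94.189

Write 669 = (1 − δ)μ, so δ = 1 − 669/1130.47 = 0.4082107…
Then the exponent is δ²μ/2 = (μ − 669)²/(2μ) = 94.188506.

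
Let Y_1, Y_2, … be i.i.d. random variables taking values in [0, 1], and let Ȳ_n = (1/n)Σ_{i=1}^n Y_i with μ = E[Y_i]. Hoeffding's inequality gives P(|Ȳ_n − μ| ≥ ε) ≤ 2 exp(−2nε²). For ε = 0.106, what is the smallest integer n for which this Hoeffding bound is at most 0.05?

165

Require 2·exp(−2nε²) ≤ 0.05, i.e. 2nε² ≥ ln(2/0.05) = 3.688879.
So n ≥ 3.688879 / (2·0.106²) = 164.154.
The smallest integer n is 165.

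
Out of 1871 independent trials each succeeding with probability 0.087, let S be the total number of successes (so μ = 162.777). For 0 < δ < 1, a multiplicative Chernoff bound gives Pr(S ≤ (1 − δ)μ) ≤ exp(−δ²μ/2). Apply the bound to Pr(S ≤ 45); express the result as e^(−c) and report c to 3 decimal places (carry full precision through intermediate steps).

42.609

Write 45 = (1 − δ)μ, so δ = 1 − 45/162.777 = 0.7235482…
Then the exponent is δ²μ/2 = (μ − 45)²/(2μ) = 42.608666.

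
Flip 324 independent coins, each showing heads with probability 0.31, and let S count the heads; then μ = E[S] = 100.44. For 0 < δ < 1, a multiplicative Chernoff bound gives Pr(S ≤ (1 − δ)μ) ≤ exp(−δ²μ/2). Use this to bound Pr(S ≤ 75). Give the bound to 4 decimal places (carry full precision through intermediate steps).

Write 75 = (1 − δ)μ, so δ = 1 − 75/100.44 = 0.2532855…
Then the exponent is δ²μ/2 = (μ − 75)²/(2μ) = 3.221792.
Bound = exp(−3.221792) = 0.03988.

0.0399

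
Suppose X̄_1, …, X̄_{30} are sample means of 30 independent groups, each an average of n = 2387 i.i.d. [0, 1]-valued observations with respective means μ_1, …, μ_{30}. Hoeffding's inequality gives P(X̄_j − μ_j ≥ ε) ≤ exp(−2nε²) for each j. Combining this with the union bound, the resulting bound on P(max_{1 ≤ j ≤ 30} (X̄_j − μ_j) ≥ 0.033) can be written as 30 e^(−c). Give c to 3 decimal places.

5.199

Union bound over the 30 events: P(max_{1 ≤ j ≤ 30} (X̄_j − μ_j) ≥ 0.033) ≤ 30·exp(−2nε²) = 30 exp(−2·2387·0.033²).
So c = 2·2387·0.033² = 5.1989.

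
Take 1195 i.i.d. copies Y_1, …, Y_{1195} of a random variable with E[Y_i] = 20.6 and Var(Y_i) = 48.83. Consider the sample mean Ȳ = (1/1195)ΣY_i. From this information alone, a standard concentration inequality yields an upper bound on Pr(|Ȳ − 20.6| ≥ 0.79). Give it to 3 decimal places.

With mean and variance of each term known, Chebyshev's inequality bounds the deviation of the sum (or sample mean).
Var(Ȳ) = Var(Y_i)/n = 48.83/1195 = 0.040862.
Chebyshev: Pr(|Ȳ − 20.6| ≥ 0.79) ≤ Var(Ȳ)/(0.79)² = 48.83/(1195·0.79²) = 0.0655.

0.065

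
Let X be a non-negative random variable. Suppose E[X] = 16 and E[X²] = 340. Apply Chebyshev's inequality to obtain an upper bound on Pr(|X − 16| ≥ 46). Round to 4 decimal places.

0.0397

Var(X) = E[X²] − (E[X])² = 340 − 256 = 84.
Chebyshev's inequality: Pr(|X − μ| ≥ t) ≤ Var(X)/t² = 84/2116 = 0.0397.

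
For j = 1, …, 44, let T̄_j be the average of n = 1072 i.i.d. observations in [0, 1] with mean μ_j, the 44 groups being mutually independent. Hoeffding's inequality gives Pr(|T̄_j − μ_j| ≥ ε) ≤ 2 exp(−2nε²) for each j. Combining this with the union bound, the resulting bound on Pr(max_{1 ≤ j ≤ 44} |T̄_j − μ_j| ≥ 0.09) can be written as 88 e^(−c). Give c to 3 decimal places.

Union bound over the 44 events: Pr(max_{1 ≤ j ≤ 44} |T̄_j − μ_j| ≥ 0.09) ≤ 44·2·exp(−2nε²) = 88 exp(−2·1072·0.09²).
So c = 2·1072·0.09² = 17.3664.

17.366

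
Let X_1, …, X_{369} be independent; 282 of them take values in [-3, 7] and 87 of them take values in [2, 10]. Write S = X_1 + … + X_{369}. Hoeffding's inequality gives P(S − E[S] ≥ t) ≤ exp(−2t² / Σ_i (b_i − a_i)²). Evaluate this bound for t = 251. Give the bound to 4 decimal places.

Σ(b_i − a_i)² = 282·10² + 87·8² = 33768.
Exponent = 2·251² / 33768 = 3.73140.
Bound = exp(−3.73140) = 0.02396.

0.0240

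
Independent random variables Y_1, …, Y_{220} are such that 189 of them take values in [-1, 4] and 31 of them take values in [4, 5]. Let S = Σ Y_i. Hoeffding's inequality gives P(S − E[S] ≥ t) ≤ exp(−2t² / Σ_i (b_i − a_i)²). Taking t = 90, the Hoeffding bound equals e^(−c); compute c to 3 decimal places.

3.406

Σ(b_i − a_i)² = 189·5² + 31·1² = 4756.
c = 2t² / 4756 = 2·90² / 4756 = 3.4062.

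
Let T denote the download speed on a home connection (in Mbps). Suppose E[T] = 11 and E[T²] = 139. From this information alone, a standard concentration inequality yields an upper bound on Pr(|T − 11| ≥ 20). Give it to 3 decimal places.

0.045

The first two moments determine the variance, so Chebyshev's inequality is the sharpest standard bound available.
Var(T) = E[T²] − (E[T])² = 139 − 121 = 18.
Chebyshev's inequality: Pr(|T − μ| ≥ t) ≤ Var(T)/t² = 18/400 = 0.0450.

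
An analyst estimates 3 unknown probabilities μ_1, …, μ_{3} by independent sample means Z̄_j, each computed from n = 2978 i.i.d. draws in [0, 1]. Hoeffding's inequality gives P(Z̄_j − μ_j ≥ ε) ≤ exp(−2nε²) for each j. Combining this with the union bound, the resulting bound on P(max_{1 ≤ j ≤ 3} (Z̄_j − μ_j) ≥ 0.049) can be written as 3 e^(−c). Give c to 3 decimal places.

14.300

Union bound over the 3 events: P(max_{1 ≤ j ≤ 3} (Z̄_j − μ_j) ≥ 0.049) ≤ 3·exp(−2nε²) = 3 exp(−2·2978·0.049²).
So c = 2·2978·0.049² = 14.3004.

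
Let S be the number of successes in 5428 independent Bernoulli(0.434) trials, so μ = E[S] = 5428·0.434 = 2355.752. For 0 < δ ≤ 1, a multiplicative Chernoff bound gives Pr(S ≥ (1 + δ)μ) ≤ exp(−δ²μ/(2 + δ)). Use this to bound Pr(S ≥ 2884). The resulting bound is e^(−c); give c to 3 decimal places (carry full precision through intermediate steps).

53.256

Write 2884 = (1 + δ)μ, so δ = 2884/2355.752 − 1 = 0.2242375…
Then the exponent is δ²μ/(2 + δ) = (2884 − μ)² / (μ·(2 + δ)) = 53.255564.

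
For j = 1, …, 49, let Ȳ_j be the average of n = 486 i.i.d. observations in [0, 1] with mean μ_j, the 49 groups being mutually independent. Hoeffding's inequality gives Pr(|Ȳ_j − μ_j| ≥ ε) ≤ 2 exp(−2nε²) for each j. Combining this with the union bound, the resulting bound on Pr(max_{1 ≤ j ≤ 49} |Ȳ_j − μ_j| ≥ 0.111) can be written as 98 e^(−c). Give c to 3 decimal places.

Union bound over the 49 events: Pr(max_{1 ≤ j ≤ 49} |Ȳ_j − μ_j| ≥ 0.111) ≤ 49·2·exp(−2nε²) = 98 exp(−2·486·0.111²).
So c = 2·486·0.111² = 11.9760.

11.976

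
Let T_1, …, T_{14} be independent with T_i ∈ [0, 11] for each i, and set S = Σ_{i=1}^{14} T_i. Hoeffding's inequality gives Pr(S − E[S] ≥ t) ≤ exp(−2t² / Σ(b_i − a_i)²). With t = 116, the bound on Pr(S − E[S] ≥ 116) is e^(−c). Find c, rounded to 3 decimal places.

15.887

Σ(b_i − a_i)² = 14·(11)² = 1694.
c = 2t²/1694 = 2·116²/1694 = 15.8867.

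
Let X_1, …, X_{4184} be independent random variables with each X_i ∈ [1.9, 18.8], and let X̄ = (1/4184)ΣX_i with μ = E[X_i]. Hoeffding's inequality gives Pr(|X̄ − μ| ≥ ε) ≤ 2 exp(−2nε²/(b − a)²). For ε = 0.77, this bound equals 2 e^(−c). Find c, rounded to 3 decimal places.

17.371

c = 2nε²/(b − a)² = 2·4184·0.77² / 16.9² = 17.3712.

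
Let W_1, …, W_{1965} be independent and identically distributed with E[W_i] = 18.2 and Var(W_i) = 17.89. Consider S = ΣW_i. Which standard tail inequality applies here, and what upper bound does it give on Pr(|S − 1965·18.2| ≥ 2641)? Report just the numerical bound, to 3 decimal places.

With mean and variance of each term known, Chebyshev's inequality bounds the deviation of the sum (or sample mean).
Var(S) = n·Var(W_i) = 1965·17.89 = 35153.85.
Chebyshev: Pr(|S − 1965·18.2| ≥ 2641) ≤ Var(S)/2641² = 35153.85/6974881 = 0.0050.

0.005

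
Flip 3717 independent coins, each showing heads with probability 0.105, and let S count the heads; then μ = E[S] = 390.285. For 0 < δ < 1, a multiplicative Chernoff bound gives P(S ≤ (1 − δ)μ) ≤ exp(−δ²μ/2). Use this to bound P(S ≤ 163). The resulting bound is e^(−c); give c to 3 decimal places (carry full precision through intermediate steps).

Write 163 = (1 − δ)μ, so δ = 1 − 163/390.285 = 0.5823565…
Then the exponent is δ²μ/2 = (μ − 163)²/(2μ) = 66.180447.

66.180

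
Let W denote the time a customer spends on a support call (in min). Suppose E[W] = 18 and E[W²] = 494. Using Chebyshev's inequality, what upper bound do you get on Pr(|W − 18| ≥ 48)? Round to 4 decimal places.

0.0738

Var(W) = E[W²] − (E[W])² = 494 − 324 = 170.
Chebyshev's inequality: Pr(|W − μ| ≥ t) ≤ Var(W)/t² = 170/2304 = 0.0738.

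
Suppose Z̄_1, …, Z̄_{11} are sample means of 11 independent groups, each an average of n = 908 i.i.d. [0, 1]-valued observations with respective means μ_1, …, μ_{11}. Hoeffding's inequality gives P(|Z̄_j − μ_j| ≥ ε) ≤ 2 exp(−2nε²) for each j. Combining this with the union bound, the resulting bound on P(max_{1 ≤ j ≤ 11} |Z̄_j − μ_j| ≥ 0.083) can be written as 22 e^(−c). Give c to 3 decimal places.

12.510

Union bound over the 11 events: P(max_{1 ≤ j ≤ 11} |Z̄_j − μ_j| ≥ 0.083) ≤ 11·2·exp(−2nε²) = 22 exp(−2·908·0.083²).
So c = 2·908·0.083² = 12.5104.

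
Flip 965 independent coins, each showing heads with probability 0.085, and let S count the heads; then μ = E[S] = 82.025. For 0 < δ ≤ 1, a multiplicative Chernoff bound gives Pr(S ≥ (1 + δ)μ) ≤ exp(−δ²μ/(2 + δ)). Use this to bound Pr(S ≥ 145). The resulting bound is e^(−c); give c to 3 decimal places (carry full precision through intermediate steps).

Write 145 = (1 + δ)μ, so δ = 145/82.025 − 1 = 0.7677537…
Then the exponent is δ²μ/(2 + δ) = (145 − μ)² / (μ·(2 + δ)) = 17.468784.

17.469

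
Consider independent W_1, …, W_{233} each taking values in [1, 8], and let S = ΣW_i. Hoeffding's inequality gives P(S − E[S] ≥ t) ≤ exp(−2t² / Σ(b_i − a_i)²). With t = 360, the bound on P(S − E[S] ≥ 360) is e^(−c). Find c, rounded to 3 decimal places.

Σ(b_i − a_i)² = 233·(7)² = 11417.
c = 2t²/11417 = 2·360²/11417 = 22.7030.

22.703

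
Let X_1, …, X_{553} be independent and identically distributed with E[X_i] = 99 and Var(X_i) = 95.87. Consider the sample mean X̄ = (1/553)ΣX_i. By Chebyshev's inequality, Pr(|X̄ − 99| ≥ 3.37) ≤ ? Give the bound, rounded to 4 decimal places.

0.0153

Var(X̄) = Var(X_i)/n = 95.87/553 = 0.17336.
Chebyshev: Pr(|X̄ − 99| ≥ 3.37) ≤ Var(X̄)/(3.37)² = 95.87/(553·3.37²) = 0.0153.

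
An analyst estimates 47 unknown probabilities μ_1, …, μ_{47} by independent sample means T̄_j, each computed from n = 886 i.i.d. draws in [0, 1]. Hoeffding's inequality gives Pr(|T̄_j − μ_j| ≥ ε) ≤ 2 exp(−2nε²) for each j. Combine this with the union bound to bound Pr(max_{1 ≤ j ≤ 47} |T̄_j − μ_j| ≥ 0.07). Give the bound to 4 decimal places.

Per-experiment Hoeffding bound: 2·exp(−2·886·0.07²) = 2·exp(−8.68280) = 0.00033895.
Union bound over 47 events: 47·0.00033895 = 0.01593.

0.0159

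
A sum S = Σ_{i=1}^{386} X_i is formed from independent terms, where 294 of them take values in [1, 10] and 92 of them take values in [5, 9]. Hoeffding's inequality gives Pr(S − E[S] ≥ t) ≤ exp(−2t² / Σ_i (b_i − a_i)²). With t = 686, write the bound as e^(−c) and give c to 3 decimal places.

Σ(b_i − a_i)² = 294·9² + 92·4² = 25286.
c = 2t² / 25286 = 2·686² / 25286 = 37.2219.

37.222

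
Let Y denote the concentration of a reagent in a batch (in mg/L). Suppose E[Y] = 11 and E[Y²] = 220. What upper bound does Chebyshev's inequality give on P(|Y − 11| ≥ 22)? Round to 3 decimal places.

0.205

Var(Y) = E[Y²] − (E[Y])² = 220 − 121 = 99.
Chebyshev's inequality: P(|Y − μ| ≥ t) ≤ Var(Y)/t² = 99/484 = 0.2045.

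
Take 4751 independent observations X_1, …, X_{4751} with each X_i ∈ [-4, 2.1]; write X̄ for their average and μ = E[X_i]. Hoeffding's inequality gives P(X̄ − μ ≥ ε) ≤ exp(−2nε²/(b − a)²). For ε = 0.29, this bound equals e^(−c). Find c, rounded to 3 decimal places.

c = 2nε²/(b − a)² = 2·4751·0.29² / 6.1² = 21.4759.

21.476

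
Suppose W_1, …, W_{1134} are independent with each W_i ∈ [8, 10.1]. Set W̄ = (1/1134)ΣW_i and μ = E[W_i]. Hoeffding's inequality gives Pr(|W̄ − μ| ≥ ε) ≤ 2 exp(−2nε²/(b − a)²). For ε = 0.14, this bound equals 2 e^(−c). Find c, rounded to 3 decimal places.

c = 2nε²/(b − a)² = 2·1134·0.14² / 2.1² = 10.0800.

10.080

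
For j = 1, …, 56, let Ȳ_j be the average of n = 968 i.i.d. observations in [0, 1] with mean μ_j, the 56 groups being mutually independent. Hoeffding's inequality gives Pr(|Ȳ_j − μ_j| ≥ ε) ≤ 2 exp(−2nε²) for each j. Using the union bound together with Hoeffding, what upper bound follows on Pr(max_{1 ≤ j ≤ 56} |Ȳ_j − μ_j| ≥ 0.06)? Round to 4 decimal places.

0.1053

Per-experiment Hoeffding bound: 2·exp(−2·968·0.06²) = 2·exp(−6.96960) = 0.0018801.
Union bound over 56 events: 56·0.0018801 = 0.10528.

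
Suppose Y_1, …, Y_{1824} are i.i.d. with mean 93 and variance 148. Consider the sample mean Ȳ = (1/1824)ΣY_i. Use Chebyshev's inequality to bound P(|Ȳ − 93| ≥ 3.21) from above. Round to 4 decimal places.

Var(Ȳ) = Var(Y_i)/n = 148/1824 = 0.08114.
Chebyshev: P(|Ȳ − 93| ≥ 3.21) ≤ Var(Ȳ)/(3.21)² = 148/(1824·3.21²) = 0.0079.

0.0079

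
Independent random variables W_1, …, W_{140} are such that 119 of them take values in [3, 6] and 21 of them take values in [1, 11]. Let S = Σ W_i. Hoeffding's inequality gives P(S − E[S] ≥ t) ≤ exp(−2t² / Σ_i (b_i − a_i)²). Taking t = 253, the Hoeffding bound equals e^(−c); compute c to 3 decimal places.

40.371

Σ(b_i − a_i)² = 119·3² + 21·10² = 3171.
c = 2t² / 3171 = 2·253² / 3171 = 40.3715.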